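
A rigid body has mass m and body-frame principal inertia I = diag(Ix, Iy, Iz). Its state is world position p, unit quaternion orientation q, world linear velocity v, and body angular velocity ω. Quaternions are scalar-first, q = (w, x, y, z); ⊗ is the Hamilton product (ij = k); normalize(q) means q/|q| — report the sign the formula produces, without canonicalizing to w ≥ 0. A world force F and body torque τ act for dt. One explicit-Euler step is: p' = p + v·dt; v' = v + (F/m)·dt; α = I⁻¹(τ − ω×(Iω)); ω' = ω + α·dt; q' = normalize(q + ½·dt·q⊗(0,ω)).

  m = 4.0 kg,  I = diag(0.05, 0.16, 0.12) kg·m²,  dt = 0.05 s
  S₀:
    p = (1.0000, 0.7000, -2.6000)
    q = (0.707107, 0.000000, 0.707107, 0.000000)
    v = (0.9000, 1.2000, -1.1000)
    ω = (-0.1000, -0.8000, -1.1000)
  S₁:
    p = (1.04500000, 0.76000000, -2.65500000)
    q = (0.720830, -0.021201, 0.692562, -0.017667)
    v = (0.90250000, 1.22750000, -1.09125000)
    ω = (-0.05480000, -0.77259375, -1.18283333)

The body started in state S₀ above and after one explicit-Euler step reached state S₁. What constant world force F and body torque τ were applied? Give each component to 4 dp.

F = (0.2000, 2.2000, 0.7000)
τ = (0.0100, 0.0800, -0.1900)

ω₁ − ω₀ = (0.04520000, 0.02740625, -0.08283333)
gyro term ω₀×Iω₀ = (-0.0352, -0.0077, 0.0088)
I·α + gyro = (0.0100, 0.0800, -0.1900)
velocity change Δv = (0.00250000, 0.02750000, 0.00875000)
F = m·Δv/dt = (0.2000, 2.2000, 0.7000)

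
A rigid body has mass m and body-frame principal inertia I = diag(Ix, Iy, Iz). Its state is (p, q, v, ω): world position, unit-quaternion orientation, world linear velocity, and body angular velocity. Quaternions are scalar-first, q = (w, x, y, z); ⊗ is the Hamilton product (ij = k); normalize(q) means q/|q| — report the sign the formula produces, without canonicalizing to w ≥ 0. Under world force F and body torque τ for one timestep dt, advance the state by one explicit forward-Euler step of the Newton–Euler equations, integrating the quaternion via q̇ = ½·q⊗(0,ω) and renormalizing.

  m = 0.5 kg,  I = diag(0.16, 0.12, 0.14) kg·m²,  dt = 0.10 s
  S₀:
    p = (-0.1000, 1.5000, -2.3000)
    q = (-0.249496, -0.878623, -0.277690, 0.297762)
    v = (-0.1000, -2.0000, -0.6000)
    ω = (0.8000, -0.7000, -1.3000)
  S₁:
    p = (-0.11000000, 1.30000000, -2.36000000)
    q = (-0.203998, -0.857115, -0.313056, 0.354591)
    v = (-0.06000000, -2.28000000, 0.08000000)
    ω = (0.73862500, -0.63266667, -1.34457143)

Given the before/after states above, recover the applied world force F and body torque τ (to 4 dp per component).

velocity change Δv = (0.04000000, -0.28000000, 0.68000000)
F = m·Δv/dt = (0.2000, -1.4000, 3.4000)
Δω = ω₁−ω₀ = (-0.06137500, 0.06733333, -0.04457143)
applied torque τ = (-0.0800, 0.0600, -0.0400)

F = (0.2000, -1.4000, 3.4000)
τ = (-0.0800, 0.0600, -0.0400)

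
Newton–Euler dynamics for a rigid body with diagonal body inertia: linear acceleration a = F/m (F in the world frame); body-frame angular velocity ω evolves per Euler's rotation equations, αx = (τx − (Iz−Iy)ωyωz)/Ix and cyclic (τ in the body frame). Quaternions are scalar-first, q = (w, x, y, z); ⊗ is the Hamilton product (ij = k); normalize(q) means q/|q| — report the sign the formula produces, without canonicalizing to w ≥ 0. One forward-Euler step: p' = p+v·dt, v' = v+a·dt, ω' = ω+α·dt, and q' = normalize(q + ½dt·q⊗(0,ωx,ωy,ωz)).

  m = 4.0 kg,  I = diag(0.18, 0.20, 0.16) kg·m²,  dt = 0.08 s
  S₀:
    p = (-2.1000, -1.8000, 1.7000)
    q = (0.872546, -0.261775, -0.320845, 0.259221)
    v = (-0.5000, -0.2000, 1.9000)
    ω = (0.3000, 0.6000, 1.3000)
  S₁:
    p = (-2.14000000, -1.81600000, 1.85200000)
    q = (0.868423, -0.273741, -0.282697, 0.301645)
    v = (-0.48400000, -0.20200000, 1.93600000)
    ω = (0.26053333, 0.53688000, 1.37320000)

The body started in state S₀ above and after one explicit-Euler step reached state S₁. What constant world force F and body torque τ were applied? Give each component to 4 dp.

F = (0.8000, -0.1000, 1.8000)
τ = (-0.1200, -0.1500, 0.1500)

Δω = ω₁−ω₀ = (-0.03946667, -0.06312000, 0.07320000)
I·α + gyro = (-0.1200, -0.1500, 0.1500)
Δv = v₁−v₀ = (0.01600000, -0.00200000, 0.03600000)
m·(v₁−v₀)/dt = (0.8000, -0.1000, 1.8000)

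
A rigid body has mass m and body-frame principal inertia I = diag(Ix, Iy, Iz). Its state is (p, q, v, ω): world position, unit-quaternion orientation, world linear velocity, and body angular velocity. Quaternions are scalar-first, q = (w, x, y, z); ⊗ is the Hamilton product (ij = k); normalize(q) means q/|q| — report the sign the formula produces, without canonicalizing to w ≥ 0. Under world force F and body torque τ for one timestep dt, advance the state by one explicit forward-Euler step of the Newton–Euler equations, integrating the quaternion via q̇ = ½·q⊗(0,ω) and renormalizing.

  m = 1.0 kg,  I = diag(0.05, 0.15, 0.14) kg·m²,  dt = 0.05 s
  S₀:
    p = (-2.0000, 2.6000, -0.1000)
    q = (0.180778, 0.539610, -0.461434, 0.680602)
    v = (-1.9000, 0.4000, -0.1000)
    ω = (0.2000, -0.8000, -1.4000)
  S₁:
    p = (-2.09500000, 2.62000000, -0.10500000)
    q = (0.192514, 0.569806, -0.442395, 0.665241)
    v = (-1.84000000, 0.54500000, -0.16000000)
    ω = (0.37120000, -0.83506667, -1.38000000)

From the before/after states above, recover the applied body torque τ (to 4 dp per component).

ω₁ − ω₀ = (0.17120000, -0.03506667, 0.02000000)
ω₀×(Iω₀) = (-0.0112, 0.0252, -0.0160)
applied torque τ = (0.1600, -0.0800, 0.0400)

τ = (0.1600, -0.0800, 0.0400)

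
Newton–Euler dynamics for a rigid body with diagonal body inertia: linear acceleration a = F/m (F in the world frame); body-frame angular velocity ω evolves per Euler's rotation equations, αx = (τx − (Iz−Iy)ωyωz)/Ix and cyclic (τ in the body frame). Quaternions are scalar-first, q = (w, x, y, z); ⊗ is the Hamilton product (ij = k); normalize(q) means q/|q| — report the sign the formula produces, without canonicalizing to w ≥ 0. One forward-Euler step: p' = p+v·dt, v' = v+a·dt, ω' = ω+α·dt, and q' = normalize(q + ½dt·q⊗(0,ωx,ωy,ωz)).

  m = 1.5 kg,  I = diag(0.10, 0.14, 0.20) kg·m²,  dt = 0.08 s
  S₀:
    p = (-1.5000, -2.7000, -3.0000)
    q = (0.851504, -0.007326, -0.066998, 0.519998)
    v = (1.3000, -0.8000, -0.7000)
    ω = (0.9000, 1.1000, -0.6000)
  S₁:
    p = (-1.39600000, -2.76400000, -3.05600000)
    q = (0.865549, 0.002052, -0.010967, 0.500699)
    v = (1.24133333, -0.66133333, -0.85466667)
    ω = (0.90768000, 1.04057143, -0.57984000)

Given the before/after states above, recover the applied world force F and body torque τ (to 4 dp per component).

Δv = v₁−v₀ = (-0.05866667, 0.13866667, -0.15466667)
F = m·Δv/dt = (-1.1000, 2.6000, -2.9000)
ω₁ − ω₀ = (0.00768000, -0.05942857, 0.02016000)
τ = I·(Δω/dt) + ω₀×(Iω₀) = (-0.0300, -0.0500, 0.0900)

F = (-1.1000, 2.6000, -2.9000)
τ = (-0.0300, -0.0500, 0.0900)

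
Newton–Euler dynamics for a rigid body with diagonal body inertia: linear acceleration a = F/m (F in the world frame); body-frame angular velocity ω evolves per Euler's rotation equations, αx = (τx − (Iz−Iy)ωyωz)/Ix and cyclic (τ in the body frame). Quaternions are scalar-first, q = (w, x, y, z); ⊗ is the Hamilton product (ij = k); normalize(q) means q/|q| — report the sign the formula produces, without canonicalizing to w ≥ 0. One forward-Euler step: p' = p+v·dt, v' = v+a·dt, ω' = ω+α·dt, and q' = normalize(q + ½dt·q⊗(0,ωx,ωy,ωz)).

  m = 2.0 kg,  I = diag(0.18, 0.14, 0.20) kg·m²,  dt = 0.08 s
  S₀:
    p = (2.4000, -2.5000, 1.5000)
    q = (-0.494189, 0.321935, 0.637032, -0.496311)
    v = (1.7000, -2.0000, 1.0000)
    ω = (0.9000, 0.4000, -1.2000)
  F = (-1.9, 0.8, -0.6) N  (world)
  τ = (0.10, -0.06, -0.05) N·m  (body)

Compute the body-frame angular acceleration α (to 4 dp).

gyro term ω×Iω = (-0.0288, 0.0216, -0.0144)
(τ − ω×Iω)/I = (0.7156, -0.5829, -0.1780)

α = (0.7156, -0.5829, -0.1780)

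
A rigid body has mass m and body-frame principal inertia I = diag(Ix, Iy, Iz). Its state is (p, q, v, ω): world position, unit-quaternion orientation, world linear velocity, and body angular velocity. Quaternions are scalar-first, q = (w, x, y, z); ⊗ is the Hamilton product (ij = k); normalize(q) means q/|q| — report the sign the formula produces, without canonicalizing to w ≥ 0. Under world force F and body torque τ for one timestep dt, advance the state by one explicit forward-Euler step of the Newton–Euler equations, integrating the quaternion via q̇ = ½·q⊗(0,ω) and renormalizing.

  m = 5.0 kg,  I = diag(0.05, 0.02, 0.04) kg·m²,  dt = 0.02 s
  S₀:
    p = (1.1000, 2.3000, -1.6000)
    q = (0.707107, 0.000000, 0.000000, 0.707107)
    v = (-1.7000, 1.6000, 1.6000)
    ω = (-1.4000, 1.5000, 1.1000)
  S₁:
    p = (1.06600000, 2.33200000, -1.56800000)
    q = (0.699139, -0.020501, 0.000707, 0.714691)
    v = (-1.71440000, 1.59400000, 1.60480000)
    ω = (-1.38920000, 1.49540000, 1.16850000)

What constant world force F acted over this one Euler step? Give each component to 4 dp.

F = (-3.6000, -1.5000, 1.2000)

velocity change Δv = (-0.01440000, -0.00600000, 0.00480000)
F = m·Δv/dt = (-3.6000, -1.5000, 1.2000)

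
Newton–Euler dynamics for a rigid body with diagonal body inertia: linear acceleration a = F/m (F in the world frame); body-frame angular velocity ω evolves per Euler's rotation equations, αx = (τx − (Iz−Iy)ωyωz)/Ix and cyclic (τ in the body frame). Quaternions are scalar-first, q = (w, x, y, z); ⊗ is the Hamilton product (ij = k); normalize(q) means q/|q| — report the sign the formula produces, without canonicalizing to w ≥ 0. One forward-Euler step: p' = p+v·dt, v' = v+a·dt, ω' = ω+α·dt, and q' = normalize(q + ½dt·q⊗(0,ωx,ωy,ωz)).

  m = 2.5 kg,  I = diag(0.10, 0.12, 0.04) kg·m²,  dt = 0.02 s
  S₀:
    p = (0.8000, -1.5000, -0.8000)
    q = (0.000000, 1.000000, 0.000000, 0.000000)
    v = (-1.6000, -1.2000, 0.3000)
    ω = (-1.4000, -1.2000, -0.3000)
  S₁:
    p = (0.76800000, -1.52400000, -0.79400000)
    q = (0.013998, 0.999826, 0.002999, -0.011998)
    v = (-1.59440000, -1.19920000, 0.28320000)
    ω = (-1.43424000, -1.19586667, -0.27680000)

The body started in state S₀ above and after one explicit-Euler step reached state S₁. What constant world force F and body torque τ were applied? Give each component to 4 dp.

rate change Δω = (-0.03424000, 0.00413333, 0.02320000)
gyro term ω₀×Iω₀ = (-0.0288, 0.0252, 0.0336)
I·α + gyro = (-0.2000, 0.0500, 0.0800)
velocity change Δv = (0.00560000, 0.00080000, -0.01680000)
F = m·Δv/dt = (0.7000, 0.1000, -2.1000)

F = (0.7000, 0.1000, -2.1000)
τ = (-0.2000, 0.0500, 0.0800)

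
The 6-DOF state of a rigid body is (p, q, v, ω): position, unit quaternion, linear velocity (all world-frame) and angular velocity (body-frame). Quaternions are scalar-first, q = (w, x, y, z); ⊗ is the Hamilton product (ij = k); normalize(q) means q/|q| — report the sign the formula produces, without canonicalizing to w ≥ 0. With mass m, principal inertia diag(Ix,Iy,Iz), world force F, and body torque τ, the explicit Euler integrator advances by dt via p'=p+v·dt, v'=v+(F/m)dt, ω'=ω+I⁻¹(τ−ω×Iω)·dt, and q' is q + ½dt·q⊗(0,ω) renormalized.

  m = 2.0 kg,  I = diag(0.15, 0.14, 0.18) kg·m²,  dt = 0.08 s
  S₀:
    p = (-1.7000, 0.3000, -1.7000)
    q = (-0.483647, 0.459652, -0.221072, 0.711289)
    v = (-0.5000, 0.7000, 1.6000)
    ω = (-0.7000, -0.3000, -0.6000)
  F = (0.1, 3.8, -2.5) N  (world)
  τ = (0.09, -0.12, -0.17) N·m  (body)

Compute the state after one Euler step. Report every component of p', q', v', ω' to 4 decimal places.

p' = (-1.7400, 0.3560, -1.5720)
q' = (-0.4560, 0.4867, -0.2240, 0.7107)
v' = (-0.4960, 0.8520, 1.5000)
ω' = (-0.6558, -0.3614, -0.6746)

p + v·dt = (-1.7400, 0.3560, -1.5720)
v' = v + a·dt = (-0.4960, 0.8520, 1.5000)
gyro term ω×Iω = (0.0072, -0.0126, -0.0021)
α = I⁻¹(τ − ω×Iω) = (0.5520, -0.7671, -0.9328)
ω + α·dt = (-0.6558, -0.3614, -0.6746)
Hamilton product q⊗(0,ω) = (0.6822082, 0.6845828, -0.0770170, -0.0024578)
q' = normalize(q + ½dt·q⊗(0,ω)) = (-0.4560, 0.4867, -0.2240, 0.7107)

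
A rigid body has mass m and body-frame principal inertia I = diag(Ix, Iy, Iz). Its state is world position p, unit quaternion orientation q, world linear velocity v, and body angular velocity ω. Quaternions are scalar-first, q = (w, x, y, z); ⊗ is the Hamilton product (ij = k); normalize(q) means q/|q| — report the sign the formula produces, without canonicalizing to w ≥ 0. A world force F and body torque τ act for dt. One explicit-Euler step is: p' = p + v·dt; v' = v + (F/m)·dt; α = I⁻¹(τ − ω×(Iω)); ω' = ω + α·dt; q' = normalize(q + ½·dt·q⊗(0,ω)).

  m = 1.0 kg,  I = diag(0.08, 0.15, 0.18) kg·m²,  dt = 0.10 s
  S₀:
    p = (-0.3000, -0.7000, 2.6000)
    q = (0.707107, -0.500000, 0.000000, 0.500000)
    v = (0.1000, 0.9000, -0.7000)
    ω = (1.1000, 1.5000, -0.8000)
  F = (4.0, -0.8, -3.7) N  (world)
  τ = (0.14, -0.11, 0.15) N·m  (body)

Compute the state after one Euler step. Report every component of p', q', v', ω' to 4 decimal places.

ω×(Iω) gyroscopic = (-0.0360, 0.0880, 0.1155)
angular accel α = (2.2000, -1.3200, 0.1917)
new body rate ω' = (1.3200, 1.3680, -0.7808)
Hamilton product q⊗(0,ω) = (0.9500000, 0.0278177, 1.2106605, -1.3156856)
q' = normalize(q + ½dt·q⊗(0,ω)) = (0.7508, -0.4961, 0.0602, 0.4320)
a = F/m = (4.0000, -0.8000, -3.7000)
p + v·dt = (-0.2900, -0.6100, 2.5300)
v + (F/m)dt = (0.5000, 0.8200, -1.0700)

p' = (-0.2900, -0.6100, 2.5300)
q' = (0.7508, -0.4961, 0.0602, 0.4320)
v' = (0.5000, 0.8200, -1.0700)
ω' = (1.3200, 1.3680, -0.7808)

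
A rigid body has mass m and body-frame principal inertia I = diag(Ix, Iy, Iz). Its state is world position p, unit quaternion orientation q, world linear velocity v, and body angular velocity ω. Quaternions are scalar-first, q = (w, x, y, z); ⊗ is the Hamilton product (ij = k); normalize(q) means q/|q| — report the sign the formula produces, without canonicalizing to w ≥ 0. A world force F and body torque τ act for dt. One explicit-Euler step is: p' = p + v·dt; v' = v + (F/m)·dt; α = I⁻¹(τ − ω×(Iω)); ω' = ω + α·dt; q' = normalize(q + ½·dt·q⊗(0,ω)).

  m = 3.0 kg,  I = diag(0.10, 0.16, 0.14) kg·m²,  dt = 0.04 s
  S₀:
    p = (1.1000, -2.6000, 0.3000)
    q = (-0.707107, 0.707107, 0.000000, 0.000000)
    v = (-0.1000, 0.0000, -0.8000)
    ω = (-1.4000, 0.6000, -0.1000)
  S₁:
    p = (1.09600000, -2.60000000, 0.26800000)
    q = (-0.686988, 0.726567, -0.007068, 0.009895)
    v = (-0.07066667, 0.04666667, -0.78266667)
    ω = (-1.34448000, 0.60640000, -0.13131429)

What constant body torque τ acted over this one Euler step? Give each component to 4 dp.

τ = (0.1400, 0.0200, -0.1600)

ω₁ − ω₀ = (0.05552000, 0.00640000, -0.03131429)
τ = I·(Δω/dt) + ω₀×(Iω₀) = (0.1400, 0.0200, -0.1600)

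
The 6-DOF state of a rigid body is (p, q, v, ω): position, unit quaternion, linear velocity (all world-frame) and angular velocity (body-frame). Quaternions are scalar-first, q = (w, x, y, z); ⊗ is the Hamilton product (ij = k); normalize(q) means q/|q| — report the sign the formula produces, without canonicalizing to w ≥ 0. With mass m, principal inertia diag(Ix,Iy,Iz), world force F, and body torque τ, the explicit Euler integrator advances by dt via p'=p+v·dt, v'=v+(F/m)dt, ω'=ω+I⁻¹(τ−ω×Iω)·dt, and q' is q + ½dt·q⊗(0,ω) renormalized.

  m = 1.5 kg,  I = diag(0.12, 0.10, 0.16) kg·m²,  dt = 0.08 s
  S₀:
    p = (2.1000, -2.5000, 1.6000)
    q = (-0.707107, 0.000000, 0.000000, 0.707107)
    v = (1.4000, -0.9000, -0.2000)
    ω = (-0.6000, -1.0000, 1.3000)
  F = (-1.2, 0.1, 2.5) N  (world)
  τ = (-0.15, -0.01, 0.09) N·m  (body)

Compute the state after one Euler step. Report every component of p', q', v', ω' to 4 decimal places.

angular accel α = (-0.6000, -0.4120, 0.6375)
ω' = ω + α·dt = (-0.6480, -1.0330, 1.3510)
Hamilton product q⊗(0,ω) = (-0.9192391, 1.1313712, 0.2828428, -0.9192391)
q + ½dt·q⊗(0,ω), renormalized = (-0.7421, 0.0451, 0.0113, 0.6687)
new position p' = (2.2120, -2.5720, 1.5840)
v' = v + a·dt = (1.3360, -0.8947, -0.0667)

p' = (2.2120, -2.5720, 1.5840)
q' = (-0.7421, 0.0451, 0.0113, 0.6687)
v' = (1.3360, -0.8947, -0.0667)
ω' = (-0.6480, -1.0330, 1.3510)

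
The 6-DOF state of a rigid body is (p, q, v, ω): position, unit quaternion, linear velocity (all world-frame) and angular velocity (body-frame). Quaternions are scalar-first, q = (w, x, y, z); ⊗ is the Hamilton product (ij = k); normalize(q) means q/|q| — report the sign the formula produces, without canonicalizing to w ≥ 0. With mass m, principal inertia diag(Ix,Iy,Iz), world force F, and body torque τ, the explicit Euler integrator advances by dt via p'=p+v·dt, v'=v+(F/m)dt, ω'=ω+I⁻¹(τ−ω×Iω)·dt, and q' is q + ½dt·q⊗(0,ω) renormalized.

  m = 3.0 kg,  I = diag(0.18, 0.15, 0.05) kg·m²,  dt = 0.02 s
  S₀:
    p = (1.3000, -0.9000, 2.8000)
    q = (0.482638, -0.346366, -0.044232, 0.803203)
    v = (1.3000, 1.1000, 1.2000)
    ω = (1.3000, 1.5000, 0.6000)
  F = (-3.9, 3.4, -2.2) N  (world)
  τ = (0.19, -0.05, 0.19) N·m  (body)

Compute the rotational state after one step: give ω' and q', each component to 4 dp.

ω' = (1.3311, 1.4798, 0.6994)
q' = (0.4829, -0.3523, -0.0245, 0.8013)

gyro term ω×Iω = (-0.0900, 0.1014, -0.0585)
α = I⁻¹(τ − ω×Iω) = (1.5556, -1.0093, 4.9700)
ω + α·dt = (1.3311, 1.4798, 0.6994)
Hamilton product q⊗(0,ω) = (0.0347020, -0.6039143, 1.9759405, -0.1724646)
q' = normalize(q + ½dt·q⊗(0,ω)) = (0.4829, -0.3523, -0.0245, 0.8013)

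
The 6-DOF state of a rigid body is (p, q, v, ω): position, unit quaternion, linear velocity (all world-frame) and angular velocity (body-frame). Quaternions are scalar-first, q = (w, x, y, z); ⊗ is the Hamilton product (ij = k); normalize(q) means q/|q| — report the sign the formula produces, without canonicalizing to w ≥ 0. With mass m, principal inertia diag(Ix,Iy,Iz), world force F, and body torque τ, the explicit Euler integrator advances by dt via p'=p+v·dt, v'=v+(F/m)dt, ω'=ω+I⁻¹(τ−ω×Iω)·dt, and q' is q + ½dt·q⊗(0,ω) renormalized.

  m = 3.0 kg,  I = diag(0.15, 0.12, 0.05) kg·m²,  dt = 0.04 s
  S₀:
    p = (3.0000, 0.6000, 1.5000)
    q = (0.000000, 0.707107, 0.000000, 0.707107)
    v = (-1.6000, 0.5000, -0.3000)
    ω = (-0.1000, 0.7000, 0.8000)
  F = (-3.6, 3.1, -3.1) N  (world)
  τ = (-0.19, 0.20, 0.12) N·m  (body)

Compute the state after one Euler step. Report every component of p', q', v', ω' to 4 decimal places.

p' = (2.9360, 0.6200, 1.4880)
q' = (-0.0099, 0.6970, -0.0127, 0.7168)
v' = (-1.6480, 0.5413, -0.3413)
ω' = (-0.1402, 0.7693, 0.8943)

gyro term ω×Iω = (-0.0392, -0.0080, 0.0021)
(τ − ω×Iω)/I = (-1.0053, 1.7333, 2.3580)
ω' = ω + α·dt = (-0.1402, 0.7693, 0.8943)
q⊗(0,ω) = (-0.4949749, -0.4949749, -0.6363963, 0.4949749)
q' = normalize(q + ½dt·q⊗(0,ω)) = (-0.0099, 0.6970, -0.0127, 0.7168)
p' = p + v·dt = (2.9360, 0.6200, 1.4880)
v + (F/m)dt = (-1.6480, 0.5413, -0.3413)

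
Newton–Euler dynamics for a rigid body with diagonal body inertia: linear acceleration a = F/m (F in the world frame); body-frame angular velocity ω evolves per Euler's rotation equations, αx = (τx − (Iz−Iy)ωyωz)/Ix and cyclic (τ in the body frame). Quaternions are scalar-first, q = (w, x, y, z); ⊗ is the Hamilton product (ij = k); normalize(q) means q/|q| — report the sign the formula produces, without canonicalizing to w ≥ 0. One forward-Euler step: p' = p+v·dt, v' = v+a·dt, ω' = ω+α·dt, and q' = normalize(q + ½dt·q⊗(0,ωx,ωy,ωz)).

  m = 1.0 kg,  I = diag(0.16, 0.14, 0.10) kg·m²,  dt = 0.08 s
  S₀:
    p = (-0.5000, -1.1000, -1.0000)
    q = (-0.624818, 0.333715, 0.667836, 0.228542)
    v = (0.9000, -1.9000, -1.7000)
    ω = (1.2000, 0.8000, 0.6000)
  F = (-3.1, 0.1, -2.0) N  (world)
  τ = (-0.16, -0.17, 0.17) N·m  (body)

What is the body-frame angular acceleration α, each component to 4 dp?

ω×(Iω) gyroscopic = (-0.0192, 0.0432, -0.0192)
angular accel α = (-0.8800, -1.5229, 1.8920)

α = (-0.8800, -1.5229, 1.8920)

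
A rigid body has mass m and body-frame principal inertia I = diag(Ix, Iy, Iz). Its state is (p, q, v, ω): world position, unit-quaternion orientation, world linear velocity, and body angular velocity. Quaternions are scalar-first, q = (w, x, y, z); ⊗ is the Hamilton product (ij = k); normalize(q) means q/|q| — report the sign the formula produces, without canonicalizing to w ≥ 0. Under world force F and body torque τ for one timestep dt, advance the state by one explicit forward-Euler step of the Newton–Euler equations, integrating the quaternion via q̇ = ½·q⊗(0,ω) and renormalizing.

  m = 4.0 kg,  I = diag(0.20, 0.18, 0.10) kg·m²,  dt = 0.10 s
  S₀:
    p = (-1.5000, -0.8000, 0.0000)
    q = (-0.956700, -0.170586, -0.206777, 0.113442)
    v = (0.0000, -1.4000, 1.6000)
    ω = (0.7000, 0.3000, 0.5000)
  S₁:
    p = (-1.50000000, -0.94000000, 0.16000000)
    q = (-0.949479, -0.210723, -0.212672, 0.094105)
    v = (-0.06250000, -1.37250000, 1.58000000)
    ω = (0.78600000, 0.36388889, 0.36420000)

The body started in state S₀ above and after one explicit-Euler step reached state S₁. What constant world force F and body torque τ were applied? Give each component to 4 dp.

Δv = v₁−v₀ = (-0.06250000, 0.02750000, -0.02000000)
F = m·Δv/dt = (-2.5000, 1.1000, -0.8000)
ω₁ − ω₀ = (0.08600000, 0.06388889, -0.13580000)
precession coupling = (-0.0120, 0.0350, -0.0042)
I·α + gyro = (0.1600, 0.1500, -0.1400)

F = (-2.5000, 1.1000, -0.8000)
τ = (0.1600, 0.1500, -0.1400)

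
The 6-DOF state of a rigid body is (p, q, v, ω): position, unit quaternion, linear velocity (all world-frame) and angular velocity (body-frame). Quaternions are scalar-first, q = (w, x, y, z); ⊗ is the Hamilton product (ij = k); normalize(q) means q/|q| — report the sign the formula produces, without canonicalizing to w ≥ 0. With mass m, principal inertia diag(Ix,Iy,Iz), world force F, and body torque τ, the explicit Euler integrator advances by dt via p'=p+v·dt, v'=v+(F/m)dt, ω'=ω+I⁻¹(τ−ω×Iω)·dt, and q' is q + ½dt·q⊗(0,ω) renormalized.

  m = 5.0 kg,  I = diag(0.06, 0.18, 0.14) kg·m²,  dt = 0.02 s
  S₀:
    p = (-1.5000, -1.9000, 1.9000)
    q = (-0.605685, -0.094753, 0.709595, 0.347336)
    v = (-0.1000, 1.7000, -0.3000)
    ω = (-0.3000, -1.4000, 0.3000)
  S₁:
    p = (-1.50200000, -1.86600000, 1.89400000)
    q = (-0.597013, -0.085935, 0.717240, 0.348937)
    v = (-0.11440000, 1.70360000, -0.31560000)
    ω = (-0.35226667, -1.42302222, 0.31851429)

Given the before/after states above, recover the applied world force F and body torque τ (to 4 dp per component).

F = (-3.6000, 0.9000, -3.9000)
τ = (-0.1400, -0.2000, 0.1800)

v₁ − v₀ = (-0.01440000, 0.00360000, -0.01560000)
applied force F = (-3.6000, 0.9000, -3.9000)
Δω = ω₁−ω₀ = (-0.05226667, -0.02302222, 0.01851429)
applied torque τ = (-0.1400, -0.2000, 0.1800)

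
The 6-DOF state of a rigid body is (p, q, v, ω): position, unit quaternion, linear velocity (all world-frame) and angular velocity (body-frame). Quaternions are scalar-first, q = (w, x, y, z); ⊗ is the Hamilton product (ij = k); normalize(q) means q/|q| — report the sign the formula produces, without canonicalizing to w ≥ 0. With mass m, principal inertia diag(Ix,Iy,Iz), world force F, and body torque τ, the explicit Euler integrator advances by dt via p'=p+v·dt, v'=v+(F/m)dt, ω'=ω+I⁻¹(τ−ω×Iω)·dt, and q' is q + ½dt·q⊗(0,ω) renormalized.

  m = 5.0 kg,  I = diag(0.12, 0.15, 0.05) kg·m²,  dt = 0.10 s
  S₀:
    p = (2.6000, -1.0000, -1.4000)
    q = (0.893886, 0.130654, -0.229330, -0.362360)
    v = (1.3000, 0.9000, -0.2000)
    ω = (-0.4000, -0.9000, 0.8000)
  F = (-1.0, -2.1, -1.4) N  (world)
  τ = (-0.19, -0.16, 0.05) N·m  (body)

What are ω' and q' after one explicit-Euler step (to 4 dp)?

α = I⁻¹(τ − ω×Iω) = (-2.1833, -0.9173, 0.7840)
ω + α·dt = (-0.6183, -0.9917, 0.8784)
q⊗(0,ω) = (0.1357526, -0.8671424, -0.7640766, 0.5057882)
q' = normalize(q + ½dt·q⊗(0,ω)) = (0.8989, 0.0871, -0.2670, -0.3364)

ω' = (-0.6183, -0.9917, 0.8784)
q' = (0.8989, 0.0871, -0.2670, -0.3364)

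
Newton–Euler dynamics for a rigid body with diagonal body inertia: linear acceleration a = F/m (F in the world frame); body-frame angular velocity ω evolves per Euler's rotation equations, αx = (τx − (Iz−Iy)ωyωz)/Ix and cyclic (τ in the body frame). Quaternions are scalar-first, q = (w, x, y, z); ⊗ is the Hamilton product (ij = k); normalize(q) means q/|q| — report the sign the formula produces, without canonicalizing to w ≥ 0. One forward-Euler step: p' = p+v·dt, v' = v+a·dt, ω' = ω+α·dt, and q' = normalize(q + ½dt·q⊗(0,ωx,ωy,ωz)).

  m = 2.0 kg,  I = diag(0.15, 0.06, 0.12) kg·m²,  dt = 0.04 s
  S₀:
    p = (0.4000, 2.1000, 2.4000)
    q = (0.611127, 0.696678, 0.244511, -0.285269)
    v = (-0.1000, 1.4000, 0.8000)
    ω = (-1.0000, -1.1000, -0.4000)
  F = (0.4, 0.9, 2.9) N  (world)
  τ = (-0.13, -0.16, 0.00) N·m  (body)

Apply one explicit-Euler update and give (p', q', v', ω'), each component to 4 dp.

precession coupling ω×(Iω) = (0.0264, 0.0120, -0.0990)
(τ − ω×Iω)/I = (-1.0427, -2.8667, 0.8250)
new body rate ω' = (-1.0417, -1.2147, -0.3670)
2q̇ = q⊗(0,ω) = (0.8515325, -1.0227273, -0.1082995, -0.7662856)
updated quaternion q' = (0.6279, 0.6759, 0.2422, -0.3005)
a = F/m = (0.2000, 0.4500, 1.4500)
p' = p + v·dt = (0.3960, 2.1560, 2.4320)
v' = v + a·dt = (-0.0920, 1.4180, 0.8580)

p' = (0.3960, 2.1560, 2.4320)
q' = (0.6279, 0.6759, 0.2422, -0.3005)
v' = (-0.0920, 1.4180, 0.8580)
ω' = (-1.0417, -1.2147, -0.3670)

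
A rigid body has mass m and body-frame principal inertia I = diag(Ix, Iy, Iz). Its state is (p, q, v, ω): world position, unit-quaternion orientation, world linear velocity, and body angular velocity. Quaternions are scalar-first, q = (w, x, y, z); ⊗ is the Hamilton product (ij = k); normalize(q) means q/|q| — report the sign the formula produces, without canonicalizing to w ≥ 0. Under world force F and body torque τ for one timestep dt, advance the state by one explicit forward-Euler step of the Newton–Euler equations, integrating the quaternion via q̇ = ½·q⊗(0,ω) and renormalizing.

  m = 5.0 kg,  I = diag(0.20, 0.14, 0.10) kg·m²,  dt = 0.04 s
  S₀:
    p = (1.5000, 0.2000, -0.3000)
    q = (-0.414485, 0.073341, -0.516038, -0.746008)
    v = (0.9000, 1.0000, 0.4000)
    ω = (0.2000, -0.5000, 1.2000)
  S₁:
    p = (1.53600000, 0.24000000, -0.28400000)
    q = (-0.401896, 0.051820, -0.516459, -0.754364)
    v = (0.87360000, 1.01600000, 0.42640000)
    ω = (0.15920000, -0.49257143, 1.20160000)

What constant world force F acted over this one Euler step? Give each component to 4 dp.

F = (-3.3000, 2.0000, 3.3000)

velocity change Δv = (-0.02640000, 0.01600000, 0.02640000)
m·(v₁−v₀)/dt = (-3.3000, 2.0000, 3.3000)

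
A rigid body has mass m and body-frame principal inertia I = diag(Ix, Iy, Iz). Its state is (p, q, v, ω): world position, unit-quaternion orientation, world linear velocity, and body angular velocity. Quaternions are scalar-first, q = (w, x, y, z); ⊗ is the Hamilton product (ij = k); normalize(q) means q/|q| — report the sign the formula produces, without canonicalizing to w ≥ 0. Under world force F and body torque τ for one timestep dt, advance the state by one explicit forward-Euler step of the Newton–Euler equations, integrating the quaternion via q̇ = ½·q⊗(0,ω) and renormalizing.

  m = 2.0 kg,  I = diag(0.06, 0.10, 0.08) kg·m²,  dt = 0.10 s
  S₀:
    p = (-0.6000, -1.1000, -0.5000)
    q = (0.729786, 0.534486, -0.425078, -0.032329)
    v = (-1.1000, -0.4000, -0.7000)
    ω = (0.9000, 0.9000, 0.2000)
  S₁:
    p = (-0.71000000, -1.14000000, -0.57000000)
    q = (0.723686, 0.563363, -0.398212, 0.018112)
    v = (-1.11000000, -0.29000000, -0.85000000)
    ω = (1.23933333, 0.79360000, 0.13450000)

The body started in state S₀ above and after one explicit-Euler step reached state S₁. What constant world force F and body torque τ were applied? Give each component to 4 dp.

Δω = ω₁−ω₀ = (0.33933333, -0.10640000, -0.06550000)
applied torque τ = (0.2000, -0.1100, -0.0200)
v₁ − v₀ = (-0.01000000, 0.11000000, -0.15000000)
m·(v₁−v₀)/dt = (-0.2000, 2.2000, -3.0000)

F = (-0.2000, 2.2000, -3.0000)
τ = (0.2000, -0.1100, -0.0200)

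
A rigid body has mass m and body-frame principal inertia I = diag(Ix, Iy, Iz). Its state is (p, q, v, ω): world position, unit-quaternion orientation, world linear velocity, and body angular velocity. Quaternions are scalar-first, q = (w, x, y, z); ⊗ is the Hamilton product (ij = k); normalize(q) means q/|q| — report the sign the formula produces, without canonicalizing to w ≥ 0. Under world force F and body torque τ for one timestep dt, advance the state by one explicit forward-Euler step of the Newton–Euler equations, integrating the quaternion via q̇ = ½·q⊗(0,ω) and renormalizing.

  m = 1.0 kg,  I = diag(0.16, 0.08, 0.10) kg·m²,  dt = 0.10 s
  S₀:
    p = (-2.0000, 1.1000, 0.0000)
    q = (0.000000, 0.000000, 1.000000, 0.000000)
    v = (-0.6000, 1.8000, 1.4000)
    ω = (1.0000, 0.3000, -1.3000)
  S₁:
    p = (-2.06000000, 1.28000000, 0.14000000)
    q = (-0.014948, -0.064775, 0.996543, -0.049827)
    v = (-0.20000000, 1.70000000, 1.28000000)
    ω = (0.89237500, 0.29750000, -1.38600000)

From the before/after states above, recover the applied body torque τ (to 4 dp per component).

τ = (-0.1800, -0.0800, -0.1100)

Δω = ω₁−ω₀ = (-0.10762500, -0.00250000, -0.08600000)
τ = I·(Δω/dt) + ω₀×(Iω₀) = (-0.1800, -0.0800, -0.1100)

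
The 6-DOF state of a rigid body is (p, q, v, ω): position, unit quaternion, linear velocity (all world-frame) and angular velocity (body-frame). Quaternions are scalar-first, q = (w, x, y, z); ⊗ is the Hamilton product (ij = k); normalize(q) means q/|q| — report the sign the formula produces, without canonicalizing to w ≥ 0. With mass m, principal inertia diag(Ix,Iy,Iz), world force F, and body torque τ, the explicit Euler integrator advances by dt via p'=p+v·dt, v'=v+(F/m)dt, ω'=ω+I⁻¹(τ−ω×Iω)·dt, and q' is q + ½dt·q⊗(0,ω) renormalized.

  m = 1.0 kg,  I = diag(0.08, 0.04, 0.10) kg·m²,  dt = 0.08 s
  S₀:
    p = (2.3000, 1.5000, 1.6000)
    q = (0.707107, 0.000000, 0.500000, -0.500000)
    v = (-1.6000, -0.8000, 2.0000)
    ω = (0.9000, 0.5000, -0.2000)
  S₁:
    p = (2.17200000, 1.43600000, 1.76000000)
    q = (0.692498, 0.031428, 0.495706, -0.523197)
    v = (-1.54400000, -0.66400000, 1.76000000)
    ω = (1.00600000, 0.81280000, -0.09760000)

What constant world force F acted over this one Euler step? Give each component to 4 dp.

Δv = v₁−v₀ = (0.05600000, 0.13600000, -0.24000000)
F = m·Δv/dt = (0.7000, 1.7000, -3.0000)

F = (0.7000, 1.7000, -3.0000)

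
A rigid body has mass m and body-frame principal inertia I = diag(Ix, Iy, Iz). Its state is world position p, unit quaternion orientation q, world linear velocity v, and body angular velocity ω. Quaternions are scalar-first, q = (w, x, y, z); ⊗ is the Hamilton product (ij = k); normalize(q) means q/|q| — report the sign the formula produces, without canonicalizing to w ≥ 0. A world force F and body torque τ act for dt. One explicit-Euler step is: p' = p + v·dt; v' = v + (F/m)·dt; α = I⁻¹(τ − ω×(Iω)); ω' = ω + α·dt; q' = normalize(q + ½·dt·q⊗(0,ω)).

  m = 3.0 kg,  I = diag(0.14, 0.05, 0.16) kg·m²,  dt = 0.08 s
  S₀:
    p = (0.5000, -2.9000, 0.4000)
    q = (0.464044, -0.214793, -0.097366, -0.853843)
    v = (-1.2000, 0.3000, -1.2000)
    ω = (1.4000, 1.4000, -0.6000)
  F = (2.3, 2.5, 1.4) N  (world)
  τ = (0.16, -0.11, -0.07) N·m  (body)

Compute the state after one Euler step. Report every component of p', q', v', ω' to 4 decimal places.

angular accel α = (1.8029, -2.5360, 0.6650)
ω' = ω + α·dt = (1.5442, 1.1971, -0.5468)
Hamilton product q⊗(0,ω) = (-0.0752832, 1.9034614, -0.6745944, -0.4428242)
updated quaternion q' = (0.4595, -0.1382, -0.1239, -0.8686)
linear accel F/m = (0.7667, 0.8333, 0.4667)
p' = p + v·dt = (0.4040, -2.8760, 0.3040)
v' = v + a·dt = (-1.1387, 0.3667, -1.1627)

p' = (0.4040, -2.8760, 0.3040)
q' = (0.4595, -0.1382, -0.1239, -0.8686)
v' = (-1.1387, 0.3667, -1.1627)
ω' = (1.5442, 1.1971, -0.5468)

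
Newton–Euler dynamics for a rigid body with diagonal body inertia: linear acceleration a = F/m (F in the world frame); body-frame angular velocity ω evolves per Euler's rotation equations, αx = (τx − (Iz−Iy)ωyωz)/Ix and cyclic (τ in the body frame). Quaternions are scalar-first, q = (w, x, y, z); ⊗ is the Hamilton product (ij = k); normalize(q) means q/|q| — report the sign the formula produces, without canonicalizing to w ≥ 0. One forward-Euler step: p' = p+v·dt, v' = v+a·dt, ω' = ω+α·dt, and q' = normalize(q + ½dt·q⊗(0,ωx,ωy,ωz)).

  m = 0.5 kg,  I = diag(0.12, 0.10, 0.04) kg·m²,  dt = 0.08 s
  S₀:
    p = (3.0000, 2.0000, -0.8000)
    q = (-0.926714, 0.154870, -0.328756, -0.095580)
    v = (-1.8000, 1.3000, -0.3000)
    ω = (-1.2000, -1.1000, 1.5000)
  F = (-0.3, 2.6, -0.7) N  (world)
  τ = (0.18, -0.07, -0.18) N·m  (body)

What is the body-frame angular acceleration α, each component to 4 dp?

α = (0.6750, 0.7400, -3.8400)

ω×(Iω) gyroscopic = (0.0990, -0.1440, -0.0264)
α = I⁻¹(τ − ω×Iω) = (0.6750, 0.7400, -3.8400)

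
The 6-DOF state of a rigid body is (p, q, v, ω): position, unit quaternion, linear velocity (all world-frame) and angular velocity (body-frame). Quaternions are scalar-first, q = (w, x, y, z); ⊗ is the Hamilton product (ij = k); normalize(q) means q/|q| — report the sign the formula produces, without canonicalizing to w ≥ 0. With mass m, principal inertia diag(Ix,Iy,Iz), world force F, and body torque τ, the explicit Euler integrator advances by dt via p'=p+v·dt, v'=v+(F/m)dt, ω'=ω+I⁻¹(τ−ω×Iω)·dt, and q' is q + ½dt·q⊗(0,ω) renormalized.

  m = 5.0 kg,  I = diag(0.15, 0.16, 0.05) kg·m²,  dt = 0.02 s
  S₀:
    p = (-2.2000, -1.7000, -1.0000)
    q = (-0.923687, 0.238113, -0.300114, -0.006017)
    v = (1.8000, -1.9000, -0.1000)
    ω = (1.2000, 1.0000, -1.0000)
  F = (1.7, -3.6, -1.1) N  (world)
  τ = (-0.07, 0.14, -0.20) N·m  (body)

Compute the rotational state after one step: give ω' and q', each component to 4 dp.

ω' = (1.1760, 1.0325, -1.0848)
q' = (-0.9234, 0.2301, -0.3070, 0.0092)

(τ − ω×Iω)/I = (-1.2000, 1.6250, -4.2400)
ω' = ω + α·dt = (1.1760, 1.0325, -1.0848)
q⊗(0,ω) = (0.0083614, -0.8022934, -0.6927944, 1.5219368)
q' = normalize(q + ½dt·q⊗(0,ω)) = (-0.9234, 0.2301, -0.3070, 0.0092)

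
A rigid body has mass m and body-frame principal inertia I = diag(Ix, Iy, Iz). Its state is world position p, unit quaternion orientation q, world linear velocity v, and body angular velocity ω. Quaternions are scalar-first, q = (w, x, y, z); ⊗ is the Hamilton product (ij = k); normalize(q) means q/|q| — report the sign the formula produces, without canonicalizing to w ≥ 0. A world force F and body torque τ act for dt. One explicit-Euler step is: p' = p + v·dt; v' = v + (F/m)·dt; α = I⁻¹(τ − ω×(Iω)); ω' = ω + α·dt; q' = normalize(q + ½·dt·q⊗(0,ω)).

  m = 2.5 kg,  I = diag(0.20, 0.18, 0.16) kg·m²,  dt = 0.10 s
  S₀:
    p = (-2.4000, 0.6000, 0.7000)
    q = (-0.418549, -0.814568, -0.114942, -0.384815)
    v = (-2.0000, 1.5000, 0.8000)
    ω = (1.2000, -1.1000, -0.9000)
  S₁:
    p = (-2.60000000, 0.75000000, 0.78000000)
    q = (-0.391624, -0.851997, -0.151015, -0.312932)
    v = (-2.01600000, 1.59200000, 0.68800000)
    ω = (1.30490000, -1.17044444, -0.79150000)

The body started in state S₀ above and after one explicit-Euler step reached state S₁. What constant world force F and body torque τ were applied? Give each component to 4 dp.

Δω = ω₁−ω₀ = (0.10490000, -0.07044444, 0.10850000)
gyro term ω₀×Iω₀ = (-0.0198, -0.0432, 0.0264)
applied torque τ = (0.1900, -0.1700, 0.2000)
Δv = v₁−v₀ = (-0.01600000, 0.09200000, -0.11200000)
applied force F = (-0.4000, 2.3000, -2.8000)

F = (-0.4000, 2.3000, -2.8000)
τ = (0.1900, -0.1700, 0.2000)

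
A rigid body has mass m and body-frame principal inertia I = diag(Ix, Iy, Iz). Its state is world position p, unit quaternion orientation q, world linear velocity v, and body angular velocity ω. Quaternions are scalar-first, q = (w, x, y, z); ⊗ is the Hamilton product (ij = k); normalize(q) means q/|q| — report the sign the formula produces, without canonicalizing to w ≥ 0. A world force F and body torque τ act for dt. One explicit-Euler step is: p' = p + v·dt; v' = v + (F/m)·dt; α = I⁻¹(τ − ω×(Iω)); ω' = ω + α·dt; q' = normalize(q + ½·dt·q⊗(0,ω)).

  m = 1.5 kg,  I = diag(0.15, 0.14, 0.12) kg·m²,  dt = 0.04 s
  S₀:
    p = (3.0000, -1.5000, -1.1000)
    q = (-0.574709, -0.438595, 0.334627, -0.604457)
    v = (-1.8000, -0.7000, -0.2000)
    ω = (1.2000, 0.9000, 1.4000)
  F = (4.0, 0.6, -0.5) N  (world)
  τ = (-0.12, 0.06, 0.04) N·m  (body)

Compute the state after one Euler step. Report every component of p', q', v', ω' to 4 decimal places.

p' = (2.9280, -1.5280, -1.1080)
q' = (-0.5528, -0.4318, 0.3218, -0.6359)
v' = (-1.6933, -0.6840, -0.2133)
ω' = (1.1747, 0.9027, 1.4169)

angular accel α = (-0.6320, 0.0686, 0.4233)
ω + α·dt = (1.1747, 0.9027, 1.4169)
q⊗(0,ω) = (1.0713895, 0.3228383, -0.6285535, -1.6008805)
updated quaternion q' = (-0.5528, -0.4318, 0.3218, -0.6359)
a = (2.6667, 0.4000, -0.3333)
p + v·dt = (2.9280, -1.5280, -1.1080)
v + (F/m)dt = (-1.6933, -0.6840, -0.2133)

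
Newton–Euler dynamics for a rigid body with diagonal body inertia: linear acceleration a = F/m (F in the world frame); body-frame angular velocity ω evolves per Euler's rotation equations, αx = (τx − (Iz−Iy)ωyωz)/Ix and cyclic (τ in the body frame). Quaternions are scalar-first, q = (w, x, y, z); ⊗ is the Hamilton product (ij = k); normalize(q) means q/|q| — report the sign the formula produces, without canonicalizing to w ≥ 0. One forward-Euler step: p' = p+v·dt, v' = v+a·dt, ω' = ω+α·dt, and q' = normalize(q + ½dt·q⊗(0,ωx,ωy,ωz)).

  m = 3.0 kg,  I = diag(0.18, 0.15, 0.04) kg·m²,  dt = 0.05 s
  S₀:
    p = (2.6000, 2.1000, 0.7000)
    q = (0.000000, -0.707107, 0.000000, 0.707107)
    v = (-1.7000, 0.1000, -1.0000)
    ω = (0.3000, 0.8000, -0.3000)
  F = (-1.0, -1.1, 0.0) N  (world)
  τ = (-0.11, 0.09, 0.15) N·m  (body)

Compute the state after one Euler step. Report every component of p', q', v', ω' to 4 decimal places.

precession coupling ω×(Iω) = (0.0264, -0.0126, -0.0072)
angular accel α = (-0.7578, 0.6840, 3.9300)
ω + α·dt = (0.2621, 0.8342, -0.1035)
Hamilton product q⊗(0,ω) = (0.4242642, -0.5656856, 0.0000000, -0.5656856)
updated quaternion q' = (0.0106, -0.7211, 0.0000, 0.6928)
p' = p + v·dt = (2.5150, 2.1050, 0.6500)
v' = v + a·dt = (-1.7167, 0.0817, -1.0000)

p' = (2.5150, 2.1050, 0.6500)
q' = (0.0106, -0.7211, 0.0000, 0.6928)
v' = (-1.7167, 0.0817, -1.0000)
ω' = (0.2621, 0.8342, -0.1035)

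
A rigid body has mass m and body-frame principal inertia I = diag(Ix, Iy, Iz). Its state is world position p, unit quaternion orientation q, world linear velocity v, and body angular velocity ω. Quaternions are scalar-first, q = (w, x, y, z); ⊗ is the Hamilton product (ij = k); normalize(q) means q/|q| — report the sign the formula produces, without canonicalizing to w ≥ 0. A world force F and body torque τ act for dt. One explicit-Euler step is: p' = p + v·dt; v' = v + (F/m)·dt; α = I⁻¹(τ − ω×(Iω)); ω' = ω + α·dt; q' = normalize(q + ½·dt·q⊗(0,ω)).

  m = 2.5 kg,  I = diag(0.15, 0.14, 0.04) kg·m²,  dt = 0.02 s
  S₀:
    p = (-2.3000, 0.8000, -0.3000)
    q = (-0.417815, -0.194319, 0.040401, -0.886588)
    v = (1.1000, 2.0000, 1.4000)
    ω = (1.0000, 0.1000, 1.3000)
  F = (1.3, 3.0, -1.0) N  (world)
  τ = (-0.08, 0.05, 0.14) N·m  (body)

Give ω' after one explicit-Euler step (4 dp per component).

ω' = (0.9911, 0.0867, 1.3705)

α = I⁻¹(τ − ω×Iω) = (-0.4467, -0.6643, 3.5250)
ω' = ω + α·dt = (0.9911, 0.0867, 1.3705)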